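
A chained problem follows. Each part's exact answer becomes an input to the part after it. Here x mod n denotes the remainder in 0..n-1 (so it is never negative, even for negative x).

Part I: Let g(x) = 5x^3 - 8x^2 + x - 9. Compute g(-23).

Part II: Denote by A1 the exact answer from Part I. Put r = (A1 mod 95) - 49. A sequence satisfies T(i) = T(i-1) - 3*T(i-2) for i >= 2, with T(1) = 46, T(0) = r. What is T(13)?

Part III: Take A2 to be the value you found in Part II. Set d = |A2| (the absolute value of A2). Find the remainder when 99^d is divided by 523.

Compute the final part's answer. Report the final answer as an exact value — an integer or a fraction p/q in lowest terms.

Part I: 5*(-23)^3 - 8*(-23)^2 + 1*(-23)^1 - 9 = (-60835) + (-4232) + (-23) + (-9) = -65099; answer -65099
Part II: A1 = -65099; r = 22; T(2) = 1*(46) - 3*(22) = -20; iterating: T(2)=-20, T(3)=-158, T(4)=-98, T(5)=376, T(6)=670, T(7)=-458, T(8)=-2468, T(9)=-1094, T(10)=6310, T(11)=9592, T(12)=-9338, T(13)=-38114; answer -38114
Part III: A2 = -38114; d = 38114; squarings mod 523: 99^1=99, 99^2=387, 99^4=191, 99^8=394, 99^16=428, 99^32=134, 99^64=174, 99^128=465, 99^256=226, 99^512=345, 99^1024=304, 99^2048=368, 99^4096=490, 99^8192=43, 99^16384=280, 99^32768=473; 99^38114 = 99^2 * 99^32 * 99^64 * 99^128 * 99^1024 * 99^4096 * 99^32768 = 394 (mod 523); answer 394

394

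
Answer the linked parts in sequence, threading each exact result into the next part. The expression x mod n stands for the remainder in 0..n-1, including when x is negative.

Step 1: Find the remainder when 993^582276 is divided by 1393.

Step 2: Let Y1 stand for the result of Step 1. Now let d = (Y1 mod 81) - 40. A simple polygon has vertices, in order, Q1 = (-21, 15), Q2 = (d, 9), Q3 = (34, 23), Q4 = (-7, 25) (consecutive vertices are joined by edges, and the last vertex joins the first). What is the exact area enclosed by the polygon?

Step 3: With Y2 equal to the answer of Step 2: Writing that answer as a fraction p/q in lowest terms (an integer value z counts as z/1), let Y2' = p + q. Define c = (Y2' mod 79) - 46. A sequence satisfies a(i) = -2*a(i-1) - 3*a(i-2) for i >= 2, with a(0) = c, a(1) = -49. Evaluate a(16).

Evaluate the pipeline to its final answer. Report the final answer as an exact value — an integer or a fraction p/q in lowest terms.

Step 1: squarings mod 1393: 993^1=993, 993^2=1198, 993^4=414, 993^8=57, 993^16=463, 993^32=1240, 993^64=1121, 993^128=155, 993^256=344, 993^512=1324, 993^1024=582, 993^2048=225, 993^4096=477, 993^8192=470, 993^16384=806, 993^32768=498, 993^65536=50, 993^131072=1107, 993^262144=1002, 993^524288=1044; 993^582276 = 993^4 * 993^128 * 993^512 * 993^8192 * 993^16384 * 993^32768 * 993^524288 = 1366 (mod 1393); answer 1366
Step 2: Y1 = 1366; d = 30; cross terms: (-21*9 - 30*15)=-639, (30*23 - 34*9)=384, (34*25 - -7*23)=1011, (-7*15 - -21*25)=420; twice the area = |1176| = 1176; area = 588; answer 588
Step 3: Y2 = 588; threaded value p + q = 589; c = -10; a(2) = -2*(-49) - 3*(-10) = 128; iterating: a(2)=128, a(3)=-109, a(4)=-166, a(5)=659, a(6)=-820, a(7)=-337, a(8)=3134, a(9)=-5257, a(10)=1112, a(11)=13547, a(12)=-30430, a(13)=20219, a(14)=50852, a(15)=-162361, a(16)=172166; answer 172166

172166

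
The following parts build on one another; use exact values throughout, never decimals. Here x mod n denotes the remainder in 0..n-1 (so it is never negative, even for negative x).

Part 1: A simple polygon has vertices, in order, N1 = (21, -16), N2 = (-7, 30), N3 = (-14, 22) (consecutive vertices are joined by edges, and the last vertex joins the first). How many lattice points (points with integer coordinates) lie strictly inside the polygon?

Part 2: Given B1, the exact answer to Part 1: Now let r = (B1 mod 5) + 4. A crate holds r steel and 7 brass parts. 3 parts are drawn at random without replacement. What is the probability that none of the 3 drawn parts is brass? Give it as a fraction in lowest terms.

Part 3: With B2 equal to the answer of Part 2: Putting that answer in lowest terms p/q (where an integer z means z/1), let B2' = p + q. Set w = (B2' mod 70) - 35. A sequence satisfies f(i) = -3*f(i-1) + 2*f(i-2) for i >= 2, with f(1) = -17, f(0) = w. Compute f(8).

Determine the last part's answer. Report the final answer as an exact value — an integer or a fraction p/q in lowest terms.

29171

Part 1: cross terms: (21*30 - -7*-16)=518, (-7*22 - -14*30)=266, (-14*-16 - 21*22)=-238; twice the area = |546| = 546; area = 273; boundary points = 2 + 1 + 1 = 4; strictly interior points = area - boundary/2 + 1 = 272; answer 272
Part 2: B1 = 272; r = 6; total draws C(13,3) = 286; favorable C(6,3) = 20; P = 10/143; answer 10/143
Part 3: B2 = 10/143; threaded value p + q = 153; w = -22; f(2) = -3*(-17) + 2*(-22) = 7; iterating: f(2)=7, f(3)=-55, f(4)=179, f(5)=-647, f(6)=2299, f(7)=-8191, f(8)=29171; answer 29171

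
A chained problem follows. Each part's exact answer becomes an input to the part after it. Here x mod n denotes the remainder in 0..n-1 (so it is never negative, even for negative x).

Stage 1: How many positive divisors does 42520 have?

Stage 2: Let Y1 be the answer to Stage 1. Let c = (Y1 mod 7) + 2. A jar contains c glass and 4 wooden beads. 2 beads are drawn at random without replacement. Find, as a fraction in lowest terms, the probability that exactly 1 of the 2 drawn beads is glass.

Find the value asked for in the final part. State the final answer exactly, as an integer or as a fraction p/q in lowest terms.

Stage 1: 42520 = 2^3 * 5 * 1063; number of divisors = (3+1) * (1+1) * (1+1) = 16; answer 16
Stage 2: Y1 = 16; c = 4; total draws C(8,2) = 28; favorable C(4,1)*C(4,1) = 16; P = 4/7; answer 4/7

4/7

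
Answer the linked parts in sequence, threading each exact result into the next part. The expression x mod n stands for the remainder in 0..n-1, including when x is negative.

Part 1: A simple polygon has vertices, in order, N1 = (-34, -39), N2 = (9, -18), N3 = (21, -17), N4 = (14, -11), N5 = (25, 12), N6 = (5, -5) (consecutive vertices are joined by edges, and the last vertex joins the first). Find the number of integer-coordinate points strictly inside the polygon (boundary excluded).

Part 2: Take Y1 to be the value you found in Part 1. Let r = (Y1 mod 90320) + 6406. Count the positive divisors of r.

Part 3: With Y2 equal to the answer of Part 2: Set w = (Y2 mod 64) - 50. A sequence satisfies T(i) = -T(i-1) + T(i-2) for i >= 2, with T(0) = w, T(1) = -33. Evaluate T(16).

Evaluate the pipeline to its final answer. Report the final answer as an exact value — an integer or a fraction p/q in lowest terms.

Part 1: cross terms: (-34*-18 - 9*-39)=963, (9*-17 - 21*-18)=225, (21*-11 - 14*-17)=7, (14*12 - 25*-11)=443, (25*-5 - 5*12)=-185, (5*-39 - -34*-5)=-365; twice the area = |1088| = 1088; area = 544; boundary points = 1 + 1 + 1 + 1 + 1 + 1 = 6; strictly interior points = area - boundary/2 + 1 = 542; answer 542
Part 2: Y1 = 542; r = 6948; 6948 = 2^2 * 3^2 * 193; number of divisors = (2+1) * (2+1) * (1+1) = 18; answer 18
Part 3: Y2 = 18; w = -32; T(2) = -1*(-33) + 1*(-32) = 1; iterating: T(2)=1, T(3)=-34, T(4)=35, T(5)=-69, T(6)=104, T(7)=-173, T(8)=277, T(9)=-450, T(10)=727, T(11)=-1177, T(12)=1904, T(13)=-3081, T(14)=4985, T(15)=-8066, T(16)=13051; answer 13051

13051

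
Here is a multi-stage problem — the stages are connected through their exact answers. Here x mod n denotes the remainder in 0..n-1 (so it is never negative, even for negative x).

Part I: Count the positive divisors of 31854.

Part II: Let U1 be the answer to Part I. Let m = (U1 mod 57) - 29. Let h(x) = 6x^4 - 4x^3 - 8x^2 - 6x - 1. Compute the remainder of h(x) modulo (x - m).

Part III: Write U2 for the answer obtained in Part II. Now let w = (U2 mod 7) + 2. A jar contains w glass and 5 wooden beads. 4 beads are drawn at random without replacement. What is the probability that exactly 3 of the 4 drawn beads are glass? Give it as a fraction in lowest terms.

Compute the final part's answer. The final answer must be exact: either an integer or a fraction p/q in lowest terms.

Part I: 31854 = 2 * 3 * 5309; number of divisors = (1+1) * (1+1) * (1+1) = 8; answer 8
Part II: U1 = 8; m = -21; remainder = value at the root: 6*(-21)^4 - 4*(-21)^3 - 8*(-21)^2 - 6*(-21)^1 - 1 = (1166886) + (37044) + (-3528) + (126) + (-1) = 1200527; answer 1200527
Part III: U2 = 1200527; w = 8; total draws C(13,4) = 715; favorable C(8,3)*C(5,1) = 280; P = 56/143; answer 56/143

56/143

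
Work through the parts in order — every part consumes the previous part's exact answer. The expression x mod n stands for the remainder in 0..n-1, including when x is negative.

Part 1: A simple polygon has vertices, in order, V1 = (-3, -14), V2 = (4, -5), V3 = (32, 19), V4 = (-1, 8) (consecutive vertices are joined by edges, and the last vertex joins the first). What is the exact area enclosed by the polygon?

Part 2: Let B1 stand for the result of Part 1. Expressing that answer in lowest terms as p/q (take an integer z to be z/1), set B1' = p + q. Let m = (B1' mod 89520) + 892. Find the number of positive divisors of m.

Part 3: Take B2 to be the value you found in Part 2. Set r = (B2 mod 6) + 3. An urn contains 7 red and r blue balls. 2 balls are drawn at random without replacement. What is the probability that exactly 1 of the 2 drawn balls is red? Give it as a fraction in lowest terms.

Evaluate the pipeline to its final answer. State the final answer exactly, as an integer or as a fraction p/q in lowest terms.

Part 1: cross terms: (-3*-5 - 4*-14)=71, (4*19 - 32*-5)=236, (32*8 - -1*19)=275, (-1*-14 - -3*8)=38; twice the area = |620| = 620; area = 310; answer 310
Part 2: B1 = 310; threaded value p + q = 311; m = 1203; 1203 = 3 * 401; number of divisors = (1+1) * (1+1) = 4; answer 4
Part 3: B2 = 4; r = 7; total draws C(14,2) = 91; favorable C(7,1)*C(7,1) = 49; P = 7/13; answer 7/13

7/13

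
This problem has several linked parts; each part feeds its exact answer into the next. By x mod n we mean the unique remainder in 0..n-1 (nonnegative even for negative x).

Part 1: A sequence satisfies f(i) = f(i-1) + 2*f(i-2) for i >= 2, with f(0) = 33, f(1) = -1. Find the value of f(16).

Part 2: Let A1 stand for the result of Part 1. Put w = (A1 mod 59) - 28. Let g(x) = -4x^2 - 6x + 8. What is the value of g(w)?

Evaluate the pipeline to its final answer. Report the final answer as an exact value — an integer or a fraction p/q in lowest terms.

Part 1: f(2) = 1*(-1) + 2*(33) = 65; iterating: f(2)=65, f(3)=63, f(4)=193, f(5)=319, f(6)=705, f(7)=1343, f(8)=2753, f(9)=5439, f(10)=10945, f(11)=21823, f(12)=43713, f(13)=87359, f(14)=174785, f(15)=349503, f(16)=699073; answer 699073
Part 2: A1 = 699073; w = 13; -4*(13)^2 - 6*(13)^1 + 8 = (-676) + (-78) + (8) = -746; answer -746

-746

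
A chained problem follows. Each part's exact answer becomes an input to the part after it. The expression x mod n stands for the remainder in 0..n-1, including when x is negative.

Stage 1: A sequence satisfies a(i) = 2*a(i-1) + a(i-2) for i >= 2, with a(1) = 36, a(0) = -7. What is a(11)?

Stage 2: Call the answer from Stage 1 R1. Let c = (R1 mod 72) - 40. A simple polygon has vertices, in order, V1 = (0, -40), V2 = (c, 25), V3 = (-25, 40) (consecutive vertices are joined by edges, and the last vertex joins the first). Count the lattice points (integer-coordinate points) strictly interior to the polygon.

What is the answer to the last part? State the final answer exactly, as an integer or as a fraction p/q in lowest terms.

90

Stage 1: a(2) = 2*(36) + 1*(-7) = 65; iterating: a(2)=65, a(3)=166, a(4)=397, a(5)=960, a(6)=2317, a(7)=5594, a(8)=13505, a(9)=32604, a(10)=78713, a(11)=190030; answer 190030
Stage 2: R1 = 190030; c = -18; cross terms: (0*25 - -18*-40)=-720, (-18*40 - -25*25)=-95, (-25*-40 - 0*40)=1000; twice the area = |185| = 185; area = 185/2; boundary points = 1 + 1 + 5 = 7; strictly interior points = area - boundary/2 + 1 = 90; answer 90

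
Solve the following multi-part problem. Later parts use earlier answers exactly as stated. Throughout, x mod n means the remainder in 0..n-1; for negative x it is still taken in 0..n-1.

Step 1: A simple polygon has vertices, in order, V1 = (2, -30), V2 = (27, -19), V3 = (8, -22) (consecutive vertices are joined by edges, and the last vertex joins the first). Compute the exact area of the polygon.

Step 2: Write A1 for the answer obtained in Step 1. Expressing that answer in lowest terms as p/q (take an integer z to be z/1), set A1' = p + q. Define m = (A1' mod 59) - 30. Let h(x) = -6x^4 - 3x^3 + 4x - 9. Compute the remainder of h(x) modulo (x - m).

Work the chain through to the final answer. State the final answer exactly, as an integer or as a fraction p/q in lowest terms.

-1139196

Step 1: cross terms: (2*-19 - 27*-30)=772, (27*-22 - 8*-19)=-442, (8*-30 - 2*-22)=-196; twice the area = |134| = 134; area = 67; answer 67
Step 2: A1 = 67; threaded value p + q = 68; m = -21; remainder = value at the root: -6*(-21)^4 - 3*(-21)^3 + 4*(-21)^1 - 9 = (-1166886) + (27783) + (-84) + (-9) = -1139196; answer -1139196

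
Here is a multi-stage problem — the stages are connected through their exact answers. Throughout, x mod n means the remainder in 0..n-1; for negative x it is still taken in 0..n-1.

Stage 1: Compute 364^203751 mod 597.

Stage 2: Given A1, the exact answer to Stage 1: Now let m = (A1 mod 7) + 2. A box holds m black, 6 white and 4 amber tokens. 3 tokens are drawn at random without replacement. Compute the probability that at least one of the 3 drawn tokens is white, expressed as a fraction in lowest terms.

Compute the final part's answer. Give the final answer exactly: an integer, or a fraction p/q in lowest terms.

Stage 1: squarings mod 597: 364^1=364, 364^2=559, 364^4=250, 364^8=412, 364^16=196, 364^32=208, 364^64=280, 364^128=193, 364^256=235, 364^512=301, 364^1024=454, 364^2048=151, 364^4096=115, 364^8192=91, 364^16384=520, 364^32768=556, 364^65536=487, 364^131072=160; 364^203751 = 364^1 * 364^2 * 364^4 * 364^32 * 364^64 * 364^128 * 364^256 * 364^512 * 364^2048 * 364^4096 * 364^65536 * 364^131072 = 121 (mod 597); answer 121
Stage 2: A1 = 121; m = 4; total draws C(14,3) = 364; complement C(8,3) = 56; favorable 364 - 56 = 308; P = 11/13; answer 11/13

11/13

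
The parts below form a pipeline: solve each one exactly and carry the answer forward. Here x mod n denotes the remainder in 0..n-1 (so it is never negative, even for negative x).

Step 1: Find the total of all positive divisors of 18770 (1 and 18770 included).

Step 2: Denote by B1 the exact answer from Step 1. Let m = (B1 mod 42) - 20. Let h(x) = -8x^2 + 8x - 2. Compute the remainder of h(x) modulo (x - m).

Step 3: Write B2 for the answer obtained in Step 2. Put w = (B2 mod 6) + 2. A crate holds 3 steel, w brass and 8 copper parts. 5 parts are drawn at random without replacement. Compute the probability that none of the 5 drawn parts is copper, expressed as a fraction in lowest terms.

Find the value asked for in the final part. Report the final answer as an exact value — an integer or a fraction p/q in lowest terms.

Step 1: 18770 = 2 * 5 * 1877; sigma = (1 + 2) * (1 + 5) * (1 + 1877) = 3 * 6 * 1878 = 33804; answer 33804
Step 2: B1 = 33804; m = 16; remainder = value at the root: -8*(16)^2 + 8*(16)^1 - 2 = (-2048) + (128) + (-2) = -1922; answer -1922
Step 3: B2 = -1922; w = 6; total draws C(17,5) = 6188; favorable C(9,5) = 126; P = 9/442; answer 9/442

9/442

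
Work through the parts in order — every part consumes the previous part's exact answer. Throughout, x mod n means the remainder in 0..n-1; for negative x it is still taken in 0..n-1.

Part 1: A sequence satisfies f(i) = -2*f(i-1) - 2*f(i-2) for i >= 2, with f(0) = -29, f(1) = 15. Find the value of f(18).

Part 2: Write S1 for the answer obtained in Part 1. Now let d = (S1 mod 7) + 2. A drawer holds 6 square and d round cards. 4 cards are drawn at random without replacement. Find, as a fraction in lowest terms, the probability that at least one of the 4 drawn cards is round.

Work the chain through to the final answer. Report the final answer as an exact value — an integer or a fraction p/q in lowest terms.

Part 1: f(2) = -2*(15) - 2*(-29) = 28; iterating: f(2)=28, f(3)=-86, f(4)=116, f(5)=-60, f(6)=-112, f(7)=344, f(8)=-464, f(9)=240, f(10)=448, f(11)=-1376, f(12)=1856, f(13)=-960, f(14)=-1792, f(15)=5504, f(16)=-7424, f(17)=3840, f(18)=7168; answer 7168
Part 2: S1 = 7168; d = 2; total draws C(8,4) = 70; complement C(6,4) = 15; favorable 70 - 15 = 55; P = 11/14; answer 11/14

11/14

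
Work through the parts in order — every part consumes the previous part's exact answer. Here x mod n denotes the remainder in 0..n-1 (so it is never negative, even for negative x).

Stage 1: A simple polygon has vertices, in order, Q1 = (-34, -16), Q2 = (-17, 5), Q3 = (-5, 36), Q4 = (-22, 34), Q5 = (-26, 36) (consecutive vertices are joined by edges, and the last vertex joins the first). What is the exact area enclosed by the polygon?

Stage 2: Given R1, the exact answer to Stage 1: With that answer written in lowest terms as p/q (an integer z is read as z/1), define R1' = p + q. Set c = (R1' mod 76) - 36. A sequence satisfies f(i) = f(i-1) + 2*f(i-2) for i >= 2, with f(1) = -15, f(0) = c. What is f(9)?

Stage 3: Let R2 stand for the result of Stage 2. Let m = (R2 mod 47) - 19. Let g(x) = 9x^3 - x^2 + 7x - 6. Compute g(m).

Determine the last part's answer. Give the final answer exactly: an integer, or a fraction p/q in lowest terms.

Stage 1: cross terms: (-34*5 - -17*-16)=-442, (-17*36 - -5*5)=-587, (-5*34 - -22*36)=622, (-22*36 - -26*34)=92, (-26*-16 - -34*36)=1640; twice the area = |1325| = 1325; area = 1325/2; answer 1325/2
Stage 2: R1 = 1325/2; threaded value p + q = 1327; c = -1; f(2) = 1*(-15) + 2*(-1) = -17; iterating: f(2)=-17, f(3)=-47, f(4)=-81, f(5)=-175, f(6)=-337, f(7)=-687, f(8)=-1361, f(9)=-2735; answer -2735
Stage 3: R2 = -2735; m = 19; 9*(19)^3 - 1*(19)^2 + 7*(19)^1 - 6 = (61731) + (-361) + (133) + (-6) = 61497; answer 61497

61497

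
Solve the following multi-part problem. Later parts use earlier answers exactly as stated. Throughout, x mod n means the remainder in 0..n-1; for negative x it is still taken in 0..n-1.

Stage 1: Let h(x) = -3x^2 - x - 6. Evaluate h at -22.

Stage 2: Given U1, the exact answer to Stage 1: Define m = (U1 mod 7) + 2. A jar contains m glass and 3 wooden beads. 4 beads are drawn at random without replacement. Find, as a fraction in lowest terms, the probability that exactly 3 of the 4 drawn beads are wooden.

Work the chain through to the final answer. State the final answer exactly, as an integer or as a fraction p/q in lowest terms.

Stage 1: -3*(-22)^2 - 1*(-22)^1 - 6 = (-1452) + (22) + (-6) = -1436; answer -1436
Stage 2: U1 = -1436; m = 8; total draws C(11,4) = 330; favorable C(3,3)*C(8,1) = 8; P = 4/165; answer 4/165

4/165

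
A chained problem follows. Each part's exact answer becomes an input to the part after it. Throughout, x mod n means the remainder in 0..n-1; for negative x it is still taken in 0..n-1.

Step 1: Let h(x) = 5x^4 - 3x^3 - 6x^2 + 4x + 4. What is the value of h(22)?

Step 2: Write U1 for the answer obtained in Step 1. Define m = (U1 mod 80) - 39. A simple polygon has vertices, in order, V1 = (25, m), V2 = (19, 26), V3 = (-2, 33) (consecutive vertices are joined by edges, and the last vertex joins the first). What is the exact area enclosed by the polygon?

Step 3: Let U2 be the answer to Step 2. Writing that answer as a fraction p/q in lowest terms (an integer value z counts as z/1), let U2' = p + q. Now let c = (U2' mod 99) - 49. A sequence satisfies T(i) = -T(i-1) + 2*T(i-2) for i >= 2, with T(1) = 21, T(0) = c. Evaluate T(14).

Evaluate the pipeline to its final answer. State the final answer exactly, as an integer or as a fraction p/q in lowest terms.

-355009

Step 1: 5*(22)^4 - 3*(22)^3 - 6*(22)^2 + 4*(22)^1 + 4 = (1171280) + (-31944) + (-2904) + (88) + (4) = 1136524; answer 1136524
Step 2: U1 = 1136524; m = 5; cross terms: (25*26 - 19*5)=555, (19*33 - -2*26)=679, (-2*5 - 25*33)=-835; twice the area = |399| = 399; area = 399/2; answer 399/2
Step 3: U2 = 399/2; threaded value p + q = 401; c = -44; T(2) = -1*(21) + 2*(-44) = -109; iterating: T(2)=-109, T(3)=151, T(4)=-369, T(5)=671, T(6)=-1409, T(7)=2751, T(8)=-5569, T(9)=11071, T(10)=-22209, T(11)=44351, T(12)=-88769, T(13)=177471, T(14)=-355009; answer -355009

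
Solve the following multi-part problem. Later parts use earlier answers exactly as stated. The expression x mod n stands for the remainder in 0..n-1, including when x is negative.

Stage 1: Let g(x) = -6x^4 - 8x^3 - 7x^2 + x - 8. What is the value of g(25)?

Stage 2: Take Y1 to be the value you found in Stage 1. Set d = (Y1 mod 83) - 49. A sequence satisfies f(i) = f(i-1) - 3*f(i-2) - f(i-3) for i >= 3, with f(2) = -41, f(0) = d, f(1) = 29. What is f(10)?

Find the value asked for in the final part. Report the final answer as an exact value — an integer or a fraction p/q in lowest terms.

Stage 1: -6*(25)^4 - 8*(25)^3 - 7*(25)^2 + 1*(25)^1 - 8 = (-2343750) + (-125000) + (-4375) + (25) + (-8) = -2473108; answer -2473108
Stage 2: Y1 = -2473108; d = -6; f(3) = 1*(-41) - 3*(29) - 1*(-6) = -122; iterating: f(3)=-122, f(4)=-28, f(5)=379, f(6)=585, f(7)=-524, f(8)=-2658, f(9)=-1671, f(10)=6827; answer 6827

6827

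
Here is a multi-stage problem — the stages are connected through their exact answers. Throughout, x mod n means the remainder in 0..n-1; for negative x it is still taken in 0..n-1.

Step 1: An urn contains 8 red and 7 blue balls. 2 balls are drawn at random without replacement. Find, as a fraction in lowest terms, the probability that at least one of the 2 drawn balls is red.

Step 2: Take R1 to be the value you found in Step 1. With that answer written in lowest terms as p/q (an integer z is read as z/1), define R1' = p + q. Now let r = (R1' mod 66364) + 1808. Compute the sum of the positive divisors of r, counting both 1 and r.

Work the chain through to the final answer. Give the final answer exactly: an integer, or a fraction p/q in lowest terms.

Step 1: total draws C(15,2) = 105; complement C(7,2) = 21; favorable 105 - 21 = 84; P = 4/5; answer 4/5
Step 2: R1 = 4/5; threaded value p + q = 9; r = 1817; 1817 = 23 * 79; sigma = (1 + 23) * (1 + 79) = 24 * 80 = 1920; answer 1920

1920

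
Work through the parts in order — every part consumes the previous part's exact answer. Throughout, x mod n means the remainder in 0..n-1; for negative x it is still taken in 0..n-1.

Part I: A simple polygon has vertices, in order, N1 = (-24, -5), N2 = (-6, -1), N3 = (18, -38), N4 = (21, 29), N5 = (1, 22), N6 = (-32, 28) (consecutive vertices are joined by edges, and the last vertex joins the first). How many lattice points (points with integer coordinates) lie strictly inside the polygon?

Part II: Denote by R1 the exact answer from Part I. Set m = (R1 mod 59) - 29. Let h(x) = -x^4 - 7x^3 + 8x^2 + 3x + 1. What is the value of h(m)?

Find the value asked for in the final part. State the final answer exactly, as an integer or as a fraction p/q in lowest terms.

Part I: cross terms: (-24*-1 - -6*-5)=-6, (-6*-38 - 18*-1)=246, (18*29 - 21*-38)=1320, (21*22 - 1*29)=433, (1*28 - -32*22)=732, (-32*-5 - -24*28)=832; twice the area = |3557| = 3557; area = 3557/2; boundary points = 2 + 1 + 1 + 1 + 3 + 1 = 9; strictly interior points = area - boundary/2 + 1 = 1775; answer 1775
Part II: R1 = 1775; m = -24; -1*(-24)^4 - 7*(-24)^3 + 8*(-24)^2 + 3*(-24)^1 + 1 = (-331776) + (96768) + (4608) + (-72) + (1) = -230471; answer -230471

-230471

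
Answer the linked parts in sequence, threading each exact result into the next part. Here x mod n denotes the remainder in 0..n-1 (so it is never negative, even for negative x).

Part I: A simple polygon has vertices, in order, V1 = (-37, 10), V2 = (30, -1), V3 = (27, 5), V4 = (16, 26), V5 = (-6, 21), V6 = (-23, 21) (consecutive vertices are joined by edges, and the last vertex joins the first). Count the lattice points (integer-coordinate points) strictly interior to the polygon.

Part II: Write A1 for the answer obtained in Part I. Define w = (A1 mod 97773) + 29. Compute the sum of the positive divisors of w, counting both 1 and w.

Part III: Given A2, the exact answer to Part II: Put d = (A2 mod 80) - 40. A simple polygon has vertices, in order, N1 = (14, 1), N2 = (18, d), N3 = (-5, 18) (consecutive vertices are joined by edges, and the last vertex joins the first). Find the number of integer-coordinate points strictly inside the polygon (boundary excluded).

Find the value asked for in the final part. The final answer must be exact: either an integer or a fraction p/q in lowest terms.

24

Part I: cross terms: (-37*-1 - 30*10)=-263, (30*5 - 27*-1)=177, (27*26 - 16*5)=622, (16*21 - -6*26)=492, (-6*21 - -23*21)=357, (-23*10 - -37*21)=547; twice the area = |1932| = 1932; area = 966; boundary points = 1 + 3 + 1 + 1 + 17 + 1 = 24; strictly interior points = area - boundary/2 + 1 = 955; answer 955
Part II: A1 = 955; w = 984; 984 = 2^3 * 3 * 41; sigma = (1 + 2 + 4 + 8) * (1 + 3) * (1 + 41) = 15 * 4 * 42 = 2520; answer 2520
Part III: A2 = 2520; d = 0; cross terms: (14*0 - 18*1)=-18, (18*18 - -5*0)=324, (-5*1 - 14*18)=-257; twice the area = |49| = 49; area = 49/2; boundary points = 1 + 1 + 1 = 3; strictly interior points = area - boundary/2 + 1 = 24; answer 24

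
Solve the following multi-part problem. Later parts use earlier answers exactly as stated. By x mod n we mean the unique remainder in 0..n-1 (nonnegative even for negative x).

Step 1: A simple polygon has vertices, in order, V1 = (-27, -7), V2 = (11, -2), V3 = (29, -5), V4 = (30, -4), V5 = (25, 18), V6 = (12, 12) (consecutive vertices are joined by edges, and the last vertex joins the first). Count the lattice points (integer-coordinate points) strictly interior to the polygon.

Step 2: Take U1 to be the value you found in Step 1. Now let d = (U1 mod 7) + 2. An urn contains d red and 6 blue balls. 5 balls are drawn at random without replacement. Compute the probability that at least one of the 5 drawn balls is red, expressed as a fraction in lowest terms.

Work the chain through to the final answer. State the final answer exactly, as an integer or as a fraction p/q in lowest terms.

76/77

Step 1: cross terms: (-27*-2 - 11*-7)=131, (11*-5 - 29*-2)=3, (29*-4 - 30*-5)=34, (30*18 - 25*-4)=640, (25*12 - 12*18)=84, (12*-7 - -27*12)=240; twice the area = |1132| = 1132; area = 566; boundary points = 1 + 3 + 1 + 1 + 1 + 1 = 8; strictly interior points = area - boundary/2 + 1 = 563; answer 563
Step 2: U1 = 563; d = 5; total draws C(11,5) = 462; complement C(6,5) = 6; favorable 462 - 6 = 456; P = 76/77; answer 76/77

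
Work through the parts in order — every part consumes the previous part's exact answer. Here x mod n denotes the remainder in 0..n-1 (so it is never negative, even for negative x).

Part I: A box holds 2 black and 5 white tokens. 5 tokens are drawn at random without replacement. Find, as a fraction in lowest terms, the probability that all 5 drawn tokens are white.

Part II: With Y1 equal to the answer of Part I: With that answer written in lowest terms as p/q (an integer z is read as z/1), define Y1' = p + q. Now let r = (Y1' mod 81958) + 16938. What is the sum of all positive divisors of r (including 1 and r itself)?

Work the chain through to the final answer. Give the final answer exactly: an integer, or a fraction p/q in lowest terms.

41148

Part I: total draws C(7,5) = 21; favorable C(5,5) = 1; P = 1/21; answer 1/21
Part II: Y1 = 1/21; threaded value p + q = 22; r = 16960; 16960 = 2^6 * 5 * 53; sigma = (1 + 2 + 4 + 8 + 16 + 32 + 64) * (1 + 5) * (1 + 53) = 127 * 6 * 54 = 41148; answer 41148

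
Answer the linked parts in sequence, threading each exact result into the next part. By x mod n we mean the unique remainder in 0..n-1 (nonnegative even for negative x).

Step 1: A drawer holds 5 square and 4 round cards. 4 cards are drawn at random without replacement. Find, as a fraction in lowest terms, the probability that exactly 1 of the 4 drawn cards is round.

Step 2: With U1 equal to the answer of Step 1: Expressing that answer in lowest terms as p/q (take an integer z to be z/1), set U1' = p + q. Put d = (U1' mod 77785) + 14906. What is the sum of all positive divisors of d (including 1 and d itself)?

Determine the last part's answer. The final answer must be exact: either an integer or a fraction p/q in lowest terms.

16156

Step 1: total draws C(9,4) = 126; favorable C(4,1)*C(5,3) = 40; P = 20/63; answer 20/63
Step 2: U1 = 20/63; threaded value p + q = 83; d = 14989; 14989 = 13 * 1153; sigma = (1 + 13) * (1 + 1153) = 14 * 1154 = 16156; answer 16156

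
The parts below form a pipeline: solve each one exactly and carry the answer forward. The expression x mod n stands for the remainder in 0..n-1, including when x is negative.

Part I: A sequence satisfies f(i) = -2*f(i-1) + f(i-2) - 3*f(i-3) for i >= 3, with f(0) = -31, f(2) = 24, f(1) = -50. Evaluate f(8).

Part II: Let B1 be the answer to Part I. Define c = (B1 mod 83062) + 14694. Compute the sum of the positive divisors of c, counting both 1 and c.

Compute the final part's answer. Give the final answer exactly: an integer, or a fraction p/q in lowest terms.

Part I: f(3) = -2*(24) + 1*(-50) - 3*(-31) = -5; iterating: f(3)=-5, f(4)=184, f(5)=-445, f(6)=1089, f(7)=-3175, f(8)=8774; answer 8774
Part II: B1 = 8774; c = 23468; 23468 = 2^2 * 5867; sigma = (1 + 2 + 4) * (1 + 5867) = 7 * 5868 = 41076; answer 41076

41076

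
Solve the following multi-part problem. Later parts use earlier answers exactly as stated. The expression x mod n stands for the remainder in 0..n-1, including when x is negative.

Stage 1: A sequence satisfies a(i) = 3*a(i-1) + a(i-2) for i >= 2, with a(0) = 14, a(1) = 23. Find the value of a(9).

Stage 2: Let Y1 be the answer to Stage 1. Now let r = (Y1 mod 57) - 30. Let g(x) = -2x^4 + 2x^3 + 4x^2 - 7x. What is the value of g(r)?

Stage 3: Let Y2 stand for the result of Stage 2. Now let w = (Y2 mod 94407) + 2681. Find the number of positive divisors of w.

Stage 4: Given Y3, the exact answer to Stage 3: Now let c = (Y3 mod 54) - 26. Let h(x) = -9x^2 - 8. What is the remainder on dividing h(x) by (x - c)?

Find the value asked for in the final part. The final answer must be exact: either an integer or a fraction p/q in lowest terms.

Stage 1: a(2) = 3*(23) + 1*(14) = 83; iterating: a(2)=83, a(3)=272, a(4)=899, a(5)=2969, a(6)=9806, a(7)=32387, a(8)=106967, a(9)=353288; answer 353288
Stage 2: Y1 = 353288; r = -28; -2*(-28)^4 + 2*(-28)^3 + 4*(-28)^2 - 7*(-28)^1 = (-1229312) + (-43904) + (3136) + (196) = -1269884; answer -1269884
Stage 3: Y2 = -1269884; w = 54495; 54495 = 3^2 * 5 * 7 * 173; number of divisors = (2+1) * (1+1) * (1+1) * (1+1) = 24; answer 24
Stage 4: Y3 = 24; c = -2; remainder = value at the root: -9*(-2)^2 - 8 = (-36) + (-8) = -44; answer -44

-44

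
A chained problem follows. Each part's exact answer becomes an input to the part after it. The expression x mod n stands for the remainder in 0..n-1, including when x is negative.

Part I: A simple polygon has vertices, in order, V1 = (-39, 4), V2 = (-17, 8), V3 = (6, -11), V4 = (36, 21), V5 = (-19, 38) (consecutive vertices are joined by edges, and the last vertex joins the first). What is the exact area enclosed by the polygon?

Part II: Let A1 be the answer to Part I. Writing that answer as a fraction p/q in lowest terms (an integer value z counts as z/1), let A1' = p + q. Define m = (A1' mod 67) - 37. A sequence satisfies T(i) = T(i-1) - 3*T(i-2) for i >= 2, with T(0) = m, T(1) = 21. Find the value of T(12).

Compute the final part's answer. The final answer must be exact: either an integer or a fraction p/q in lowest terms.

-9543

Part I: cross terms: (-39*8 - -17*4)=-244, (-17*-11 - 6*8)=139, (6*21 - 36*-11)=522, (36*38 - -19*21)=1767, (-19*4 - -39*38)=1406; twice the area = |3590| = 3590; area = 1795; answer 1795
Part II: A1 = 1795; threaded value p + q = 1796; m = 17; T(2) = 1*(21) - 3*(17) = -30; iterating: T(2)=-30, T(3)=-93, T(4)=-3, T(5)=276, T(6)=285, T(7)=-543, T(8)=-1398, T(9)=231, T(10)=4425, T(11)=3732, T(12)=-9543; answer -9543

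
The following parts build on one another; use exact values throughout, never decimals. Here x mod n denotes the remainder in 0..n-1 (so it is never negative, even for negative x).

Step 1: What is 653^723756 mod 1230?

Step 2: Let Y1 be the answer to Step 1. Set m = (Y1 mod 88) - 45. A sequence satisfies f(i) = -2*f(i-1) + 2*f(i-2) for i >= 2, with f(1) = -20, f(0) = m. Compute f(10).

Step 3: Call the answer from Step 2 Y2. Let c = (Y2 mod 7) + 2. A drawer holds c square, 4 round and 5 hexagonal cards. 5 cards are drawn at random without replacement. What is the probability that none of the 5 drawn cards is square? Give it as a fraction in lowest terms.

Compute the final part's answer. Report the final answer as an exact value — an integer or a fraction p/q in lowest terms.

14/143

Step 1: squarings mod 1230: 653^1=653, 653^2=829, 653^4=901, 653^8=1, 653^16=1, 653^32=1, 653^64=1, 653^128=1, 653^256=1, 653^512=1, 653^1024=1, 653^2048=1, 653^4096=1, 653^8192=1, 653^16384=1, 653^32768=1, 653^65536=1, 653^131072=1, 653^262144=1, 653^524288=1; 653^723756 = 653^4 * 653^8 * 653^32 * 653^256 * 653^512 * 653^2048 * 653^65536 * 653^131072 * 653^524288 = 901 (mod 1230); answer 901
Step 2: Y1 = 901; m = -24; f(2) = -2*(-20) + 2*(-24) = -8; iterating: f(2)=-8, f(3)=-24, f(4)=32, f(5)=-112, f(6)=288, f(7)=-800, f(8)=2176, f(9)=-5952, f(10)=16256; answer 16256
Step 3: Y2 = 16256; c = 4; total draws C(13,5) = 1287; favorable C(9,5) = 126; P = 14/143; answer 14/143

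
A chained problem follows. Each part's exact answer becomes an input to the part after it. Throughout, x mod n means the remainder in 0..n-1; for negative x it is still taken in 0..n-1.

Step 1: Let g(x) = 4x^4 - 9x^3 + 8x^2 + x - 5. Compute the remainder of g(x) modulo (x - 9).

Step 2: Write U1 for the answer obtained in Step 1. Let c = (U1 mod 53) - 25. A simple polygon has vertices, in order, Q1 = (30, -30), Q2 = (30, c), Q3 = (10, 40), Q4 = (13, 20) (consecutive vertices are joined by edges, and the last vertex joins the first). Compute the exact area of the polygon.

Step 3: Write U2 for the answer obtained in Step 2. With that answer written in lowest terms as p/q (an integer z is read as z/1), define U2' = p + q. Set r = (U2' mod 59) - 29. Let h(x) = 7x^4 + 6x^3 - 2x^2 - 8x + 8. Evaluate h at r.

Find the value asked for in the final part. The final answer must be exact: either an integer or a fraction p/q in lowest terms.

Step 1: remainder = value at the root: 4*(9)^4 - 9*(9)^3 + 8*(9)^2 + 1*(9)^1 - 5 = (26244) + (-6561) + (648) + (9) + (-5) = 20335; answer 20335
Step 2: U1 = 20335; c = 11; cross terms: (30*11 - 30*-30)=1230, (30*40 - 10*11)=1090, (10*20 - 13*40)=-320, (13*-30 - 30*20)=-990; twice the area = |1010| = 1010; area = 505; answer 505
Step 3: U2 = 505; threaded value p + q = 506; r = 5; 7*(5)^4 + 6*(5)^3 - 2*(5)^2 - 8*(5)^1 + 8 = (4375) + (750) + (-50) + (-40) + (8) = 5043; answer 5043

5043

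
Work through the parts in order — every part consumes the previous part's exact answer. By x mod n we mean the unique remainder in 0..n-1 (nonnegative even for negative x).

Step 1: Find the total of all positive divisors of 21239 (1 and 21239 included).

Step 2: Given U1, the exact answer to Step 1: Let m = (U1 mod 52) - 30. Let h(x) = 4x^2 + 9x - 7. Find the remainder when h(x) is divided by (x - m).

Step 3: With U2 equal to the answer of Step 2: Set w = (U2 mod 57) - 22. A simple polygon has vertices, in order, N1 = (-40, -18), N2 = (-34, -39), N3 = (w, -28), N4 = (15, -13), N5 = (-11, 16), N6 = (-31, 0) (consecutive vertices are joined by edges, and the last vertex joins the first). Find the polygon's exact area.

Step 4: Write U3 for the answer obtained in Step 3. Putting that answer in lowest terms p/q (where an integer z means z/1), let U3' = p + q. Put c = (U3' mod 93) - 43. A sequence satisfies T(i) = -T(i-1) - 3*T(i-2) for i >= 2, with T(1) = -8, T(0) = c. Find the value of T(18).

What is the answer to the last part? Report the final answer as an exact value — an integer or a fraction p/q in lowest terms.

-156154

Step 1: 21239 = 67 * 317; sigma = (1 + 67) * (1 + 317) = 68 * 318 = 21624; answer 21624
Step 2: U1 = 21624; m = 14; remainder = value at the root: 4*(14)^2 + 9*(14)^1 - 7 = (784) + (126) + (-7) = 903; answer 903
Step 3: U2 = 903; w = 26; cross terms: (-40*-39 - -34*-18)=948, (-34*-28 - 26*-39)=1966, (26*-13 - 15*-28)=82, (15*16 - -11*-13)=97, (-11*0 - -31*16)=496, (-31*-18 - -40*0)=558; twice the area = |4147| = 4147; area = 4147/2; answer 4147/2
Step 4: U3 = 4147/2; threaded value p + q = 4149; c = 14; T(2) = -1*(-8) - 3*(14) = -34; iterating: T(2)=-34, T(3)=58, T(4)=44, T(5)=-218, T(6)=86, T(7)=568, T(8)=-826, T(9)=-878, T(10)=3356, T(11)=-722, T(12)=-9346, T(13)=11512, T(14)=16526, T(15)=-51062, T(16)=1484, T(17)=151702, T(18)=-156154; answer -156154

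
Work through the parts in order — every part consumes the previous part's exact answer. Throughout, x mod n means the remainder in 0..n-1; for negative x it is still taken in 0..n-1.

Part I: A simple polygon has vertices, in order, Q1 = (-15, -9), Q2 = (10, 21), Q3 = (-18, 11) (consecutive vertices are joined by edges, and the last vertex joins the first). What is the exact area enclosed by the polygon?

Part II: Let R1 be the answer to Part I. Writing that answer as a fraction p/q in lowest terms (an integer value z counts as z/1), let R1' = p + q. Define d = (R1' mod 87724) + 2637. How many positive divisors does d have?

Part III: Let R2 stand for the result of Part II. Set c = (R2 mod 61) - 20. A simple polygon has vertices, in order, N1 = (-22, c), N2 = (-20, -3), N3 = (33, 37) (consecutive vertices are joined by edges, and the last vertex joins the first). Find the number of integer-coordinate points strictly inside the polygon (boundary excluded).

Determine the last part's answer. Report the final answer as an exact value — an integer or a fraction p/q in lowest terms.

304

Part I: cross terms: (-15*21 - 10*-9)=-225, (10*11 - -18*21)=488, (-18*-9 - -15*11)=327; twice the area = |590| = 590; area = 295; answer 295
Part II: R1 = 295; threaded value p + q = 296; d = 2933; 2933 = 7 * 419; number of divisors = (1+1) * (1+1) = 4; answer 4
Part III: R2 = 4; c = -16; cross terms: (-22*-3 - -20*-16)=-254, (-20*37 - 33*-3)=-641, (33*-16 - -22*37)=286; twice the area = |-609| = 609; area = 609/2; boundary points = 1 + 1 + 1 = 3; strictly interior points = area - boundary/2 + 1 = 304; answer 304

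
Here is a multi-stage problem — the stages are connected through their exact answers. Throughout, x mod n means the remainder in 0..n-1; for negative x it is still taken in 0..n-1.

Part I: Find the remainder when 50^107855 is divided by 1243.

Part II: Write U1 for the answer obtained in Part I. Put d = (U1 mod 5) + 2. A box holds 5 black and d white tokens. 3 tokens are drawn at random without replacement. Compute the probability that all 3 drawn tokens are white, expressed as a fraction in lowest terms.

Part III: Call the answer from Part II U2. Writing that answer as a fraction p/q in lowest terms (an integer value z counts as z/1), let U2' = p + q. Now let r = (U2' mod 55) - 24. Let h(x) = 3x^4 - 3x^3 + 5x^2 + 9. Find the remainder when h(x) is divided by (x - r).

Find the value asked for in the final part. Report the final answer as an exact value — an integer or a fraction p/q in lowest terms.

737141

Part I: squarings mod 1243: 50^1=50, 50^2=14, 50^4=196, 50^8=1126, 50^16=16, 50^32=256, 50^64=900, 50^128=807, 50^256=1160, 50^512=674, 50^1024=581, 50^2048=708, 50^4096=335, 50^8192=355, 50^16384=482, 50^32768=1126, 50^65536=16; 50^107855 = 50^1 * 50^2 * 50^4 * 50^8 * 50^64 * 50^256 * 50^1024 * 50^8192 * 50^32768 * 50^65536 = 956 (mod 1243); answer 956
Part II: U1 = 956; d = 3; total draws C(8,3) = 56; favorable C(3,3) = 1; P = 1/56; answer 1/56
Part III: U2 = 1/56; threaded value p + q = 57; r = -22; remainder = value at the root: 3*(-22)^4 - 3*(-22)^3 + 5*(-22)^2 + 9 = (702768) + (31944) + (2420) + (9) = 737141; answer 737141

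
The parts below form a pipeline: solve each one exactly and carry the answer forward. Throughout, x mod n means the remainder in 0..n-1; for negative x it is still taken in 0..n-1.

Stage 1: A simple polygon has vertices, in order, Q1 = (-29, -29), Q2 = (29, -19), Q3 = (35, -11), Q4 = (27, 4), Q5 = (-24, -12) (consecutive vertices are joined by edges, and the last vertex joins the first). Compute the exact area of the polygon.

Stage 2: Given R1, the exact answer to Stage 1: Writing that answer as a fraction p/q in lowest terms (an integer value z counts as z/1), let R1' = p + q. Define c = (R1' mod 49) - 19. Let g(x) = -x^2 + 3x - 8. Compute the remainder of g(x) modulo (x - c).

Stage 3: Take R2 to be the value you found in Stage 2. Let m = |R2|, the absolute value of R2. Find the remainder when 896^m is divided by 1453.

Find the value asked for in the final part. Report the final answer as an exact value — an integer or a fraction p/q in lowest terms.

693

Stage 1: cross terms: (-29*-19 - 29*-29)=1392, (29*-11 - 35*-19)=346, (35*4 - 27*-11)=437, (27*-12 - -24*4)=-228, (-24*-29 - -29*-12)=348; twice the area = |2295| = 2295; area = 2295/2; answer 2295/2
Stage 2: R1 = 2295/2; threaded value p + q = 2297; c = 24; remainder = value at the root: -1*(24)^2 + 3*(24)^1 - 8 = (-576) + (72) + (-8) = -512; answer -512
Stage 3: R2 = -512; m = 512; squarings mod 1453: 896^1=896, 896^2=760, 896^4=759, 896^8=693, 896^16=759, 896^32=693, 896^64=759, 896^128=693, 896^256=759, 896^512=693; 896^512 = 896^512 = 693 (mod 1453); answer 693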